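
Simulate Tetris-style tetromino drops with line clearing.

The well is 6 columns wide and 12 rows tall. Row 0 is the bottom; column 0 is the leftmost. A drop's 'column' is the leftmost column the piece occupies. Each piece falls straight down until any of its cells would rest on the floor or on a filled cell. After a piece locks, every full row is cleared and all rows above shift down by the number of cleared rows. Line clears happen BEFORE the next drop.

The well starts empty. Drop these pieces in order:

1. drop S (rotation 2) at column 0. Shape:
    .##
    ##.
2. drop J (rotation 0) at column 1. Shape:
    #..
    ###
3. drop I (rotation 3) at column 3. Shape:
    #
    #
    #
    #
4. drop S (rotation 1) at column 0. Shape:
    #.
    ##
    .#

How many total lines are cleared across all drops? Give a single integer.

Answer: 0

Derivation:
Drop 1: S rot2 at col 0 lands with bottom-row=0; cleared 0 line(s) (total 0); column heights now [1 2 2 0 0 0], max=2
Drop 2: J rot0 at col 1 lands with bottom-row=2; cleared 0 line(s) (total 0); column heights now [1 4 3 3 0 0], max=4
Drop 3: I rot3 at col 3 lands with bottom-row=3; cleared 0 line(s) (total 0); column heights now [1 4 3 7 0 0], max=7
Drop 4: S rot1 at col 0 lands with bottom-row=4; cleared 0 line(s) (total 0); column heights now [7 6 3 7 0 0], max=7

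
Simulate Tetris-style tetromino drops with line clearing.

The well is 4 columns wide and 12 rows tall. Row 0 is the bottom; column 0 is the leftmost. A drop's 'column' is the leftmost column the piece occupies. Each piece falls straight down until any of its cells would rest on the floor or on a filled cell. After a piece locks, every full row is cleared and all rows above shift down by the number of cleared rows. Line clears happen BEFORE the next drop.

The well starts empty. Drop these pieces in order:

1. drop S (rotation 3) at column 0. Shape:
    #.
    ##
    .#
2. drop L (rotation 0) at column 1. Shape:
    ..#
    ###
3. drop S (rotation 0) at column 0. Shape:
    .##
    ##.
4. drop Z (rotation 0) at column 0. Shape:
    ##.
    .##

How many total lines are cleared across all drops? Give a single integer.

Answer: 1

Derivation:
Drop 1: S rot3 at col 0 lands with bottom-row=0; cleared 0 line(s) (total 0); column heights now [3 2 0 0], max=3
Drop 2: L rot0 at col 1 lands with bottom-row=2; cleared 1 line(s) (total 1); column heights now [2 2 0 3], max=3
Drop 3: S rot0 at col 0 lands with bottom-row=2; cleared 0 line(s) (total 1); column heights now [3 4 4 3], max=4
Drop 4: Z rot0 at col 0 lands with bottom-row=4; cleared 0 line(s) (total 1); column heights now [6 6 5 3], max=6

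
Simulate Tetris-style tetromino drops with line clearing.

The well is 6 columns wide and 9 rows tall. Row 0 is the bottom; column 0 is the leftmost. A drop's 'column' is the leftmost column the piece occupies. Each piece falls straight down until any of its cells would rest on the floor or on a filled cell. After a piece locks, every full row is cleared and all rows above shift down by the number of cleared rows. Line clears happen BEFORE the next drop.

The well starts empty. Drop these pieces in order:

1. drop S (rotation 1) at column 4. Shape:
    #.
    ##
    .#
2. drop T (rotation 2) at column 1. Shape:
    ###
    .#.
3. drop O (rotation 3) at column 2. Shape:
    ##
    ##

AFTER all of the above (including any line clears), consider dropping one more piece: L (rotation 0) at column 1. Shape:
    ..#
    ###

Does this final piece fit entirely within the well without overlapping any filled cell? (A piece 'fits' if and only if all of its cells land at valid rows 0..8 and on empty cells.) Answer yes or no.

Drop 1: S rot1 at col 4 lands with bottom-row=0; cleared 0 line(s) (total 0); column heights now [0 0 0 0 3 2], max=3
Drop 2: T rot2 at col 1 lands with bottom-row=0; cleared 0 line(s) (total 0); column heights now [0 2 2 2 3 2], max=3
Drop 3: O rot3 at col 2 lands with bottom-row=2; cleared 0 line(s) (total 0); column heights now [0 2 4 4 3 2], max=4
Test piece L rot0 at col 1 (width 3): heights before test = [0 2 4 4 3 2]; fits = True

Answer: yes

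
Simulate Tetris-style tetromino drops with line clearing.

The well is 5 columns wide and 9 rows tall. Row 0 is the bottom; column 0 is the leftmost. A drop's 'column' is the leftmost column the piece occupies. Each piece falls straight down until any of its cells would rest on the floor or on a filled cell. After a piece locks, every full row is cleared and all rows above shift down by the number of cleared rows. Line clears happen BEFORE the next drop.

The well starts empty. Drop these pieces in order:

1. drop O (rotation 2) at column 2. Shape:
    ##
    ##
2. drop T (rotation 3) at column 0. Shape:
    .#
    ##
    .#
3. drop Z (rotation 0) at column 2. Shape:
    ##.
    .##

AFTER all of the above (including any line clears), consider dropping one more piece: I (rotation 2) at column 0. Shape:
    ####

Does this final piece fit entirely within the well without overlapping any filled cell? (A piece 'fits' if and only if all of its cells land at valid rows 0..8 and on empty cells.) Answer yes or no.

Drop 1: O rot2 at col 2 lands with bottom-row=0; cleared 0 line(s) (total 0); column heights now [0 0 2 2 0], max=2
Drop 2: T rot3 at col 0 lands with bottom-row=0; cleared 0 line(s) (total 0); column heights now [2 3 2 2 0], max=3
Drop 3: Z rot0 at col 2 lands with bottom-row=2; cleared 0 line(s) (total 0); column heights now [2 3 4 4 3], max=4
Test piece I rot2 at col 0 (width 4): heights before test = [2 3 4 4 3]; fits = True

Answer: yes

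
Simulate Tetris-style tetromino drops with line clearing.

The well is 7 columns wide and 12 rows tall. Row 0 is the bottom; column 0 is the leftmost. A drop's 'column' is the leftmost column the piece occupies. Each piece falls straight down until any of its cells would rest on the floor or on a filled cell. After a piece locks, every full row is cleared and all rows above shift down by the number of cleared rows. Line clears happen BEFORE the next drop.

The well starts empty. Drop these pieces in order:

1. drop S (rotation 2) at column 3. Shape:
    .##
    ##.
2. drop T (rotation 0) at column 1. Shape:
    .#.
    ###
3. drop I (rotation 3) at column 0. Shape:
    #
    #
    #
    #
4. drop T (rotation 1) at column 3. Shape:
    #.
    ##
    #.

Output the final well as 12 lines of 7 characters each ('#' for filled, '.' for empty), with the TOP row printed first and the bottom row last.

Answer: .......
.......
.......
.......
.......
.......
.......
...#...
#..##..
#.##...
######.
#..##..

Derivation:
Drop 1: S rot2 at col 3 lands with bottom-row=0; cleared 0 line(s) (total 0); column heights now [0 0 0 1 2 2 0], max=2
Drop 2: T rot0 at col 1 lands with bottom-row=1; cleared 0 line(s) (total 0); column heights now [0 2 3 2 2 2 0], max=3
Drop 3: I rot3 at col 0 lands with bottom-row=0; cleared 0 line(s) (total 0); column heights now [4 2 3 2 2 2 0], max=4
Drop 4: T rot1 at col 3 lands with bottom-row=2; cleared 0 line(s) (total 0); column heights now [4 2 3 5 4 2 0], max=5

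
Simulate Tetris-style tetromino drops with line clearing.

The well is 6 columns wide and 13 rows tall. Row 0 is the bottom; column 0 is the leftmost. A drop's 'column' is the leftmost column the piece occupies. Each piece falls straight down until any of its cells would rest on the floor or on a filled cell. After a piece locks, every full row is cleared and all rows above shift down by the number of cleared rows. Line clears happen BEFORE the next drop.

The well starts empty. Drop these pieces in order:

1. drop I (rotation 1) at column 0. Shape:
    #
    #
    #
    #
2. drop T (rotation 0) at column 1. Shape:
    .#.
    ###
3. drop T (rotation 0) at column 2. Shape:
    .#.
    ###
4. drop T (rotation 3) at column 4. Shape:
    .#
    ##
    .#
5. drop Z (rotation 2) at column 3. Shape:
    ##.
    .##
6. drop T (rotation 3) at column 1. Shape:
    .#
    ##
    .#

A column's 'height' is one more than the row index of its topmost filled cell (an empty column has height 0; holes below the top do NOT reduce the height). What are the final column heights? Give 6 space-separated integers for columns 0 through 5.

Answer: 4 5 6 7 7 6

Derivation:
Drop 1: I rot1 at col 0 lands with bottom-row=0; cleared 0 line(s) (total 0); column heights now [4 0 0 0 0 0], max=4
Drop 2: T rot0 at col 1 lands with bottom-row=0; cleared 0 line(s) (total 0); column heights now [4 1 2 1 0 0], max=4
Drop 3: T rot0 at col 2 lands with bottom-row=2; cleared 0 line(s) (total 0); column heights now [4 1 3 4 3 0], max=4
Drop 4: T rot3 at col 4 lands with bottom-row=2; cleared 0 line(s) (total 0); column heights now [4 1 3 4 4 5], max=5
Drop 5: Z rot2 at col 3 lands with bottom-row=5; cleared 0 line(s) (total 0); column heights now [4 1 3 7 7 6], max=7
Drop 6: T rot3 at col 1 lands with bottom-row=3; cleared 0 line(s) (total 0); column heights now [4 5 6 7 7 6], max=7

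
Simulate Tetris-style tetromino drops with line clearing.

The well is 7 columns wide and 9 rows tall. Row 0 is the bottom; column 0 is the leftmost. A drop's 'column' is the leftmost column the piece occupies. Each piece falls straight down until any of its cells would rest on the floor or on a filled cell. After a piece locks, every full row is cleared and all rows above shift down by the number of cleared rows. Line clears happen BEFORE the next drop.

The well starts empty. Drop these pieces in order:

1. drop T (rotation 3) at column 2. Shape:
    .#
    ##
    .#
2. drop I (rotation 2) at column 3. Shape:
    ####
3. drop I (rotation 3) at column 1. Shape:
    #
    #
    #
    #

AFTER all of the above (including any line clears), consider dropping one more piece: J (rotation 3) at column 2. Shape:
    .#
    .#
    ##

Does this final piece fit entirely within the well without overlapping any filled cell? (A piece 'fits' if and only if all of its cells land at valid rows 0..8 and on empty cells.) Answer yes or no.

Drop 1: T rot3 at col 2 lands with bottom-row=0; cleared 0 line(s) (total 0); column heights now [0 0 2 3 0 0 0], max=3
Drop 2: I rot2 at col 3 lands with bottom-row=3; cleared 0 line(s) (total 0); column heights now [0 0 2 4 4 4 4], max=4
Drop 3: I rot3 at col 1 lands with bottom-row=0; cleared 0 line(s) (total 0); column heights now [0 4 2 4 4 4 4], max=4
Test piece J rot3 at col 2 (width 2): heights before test = [0 4 2 4 4 4 4]; fits = True

Answer: yes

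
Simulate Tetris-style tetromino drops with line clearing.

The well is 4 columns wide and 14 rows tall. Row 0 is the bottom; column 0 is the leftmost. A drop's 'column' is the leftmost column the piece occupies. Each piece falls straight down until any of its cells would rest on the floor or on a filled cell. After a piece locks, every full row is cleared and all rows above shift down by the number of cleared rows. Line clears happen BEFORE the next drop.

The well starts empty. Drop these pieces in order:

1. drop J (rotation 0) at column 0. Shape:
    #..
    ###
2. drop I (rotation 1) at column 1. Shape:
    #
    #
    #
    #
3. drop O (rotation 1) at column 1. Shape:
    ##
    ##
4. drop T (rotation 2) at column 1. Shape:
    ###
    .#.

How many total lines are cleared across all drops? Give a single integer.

Drop 1: J rot0 at col 0 lands with bottom-row=0; cleared 0 line(s) (total 0); column heights now [2 1 1 0], max=2
Drop 2: I rot1 at col 1 lands with bottom-row=1; cleared 0 line(s) (total 0); column heights now [2 5 1 0], max=5
Drop 3: O rot1 at col 1 lands with bottom-row=5; cleared 0 line(s) (total 0); column heights now [2 7 7 0], max=7
Drop 4: T rot2 at col 1 lands with bottom-row=7; cleared 0 line(s) (total 0); column heights now [2 9 9 9], max=9

Answer: 0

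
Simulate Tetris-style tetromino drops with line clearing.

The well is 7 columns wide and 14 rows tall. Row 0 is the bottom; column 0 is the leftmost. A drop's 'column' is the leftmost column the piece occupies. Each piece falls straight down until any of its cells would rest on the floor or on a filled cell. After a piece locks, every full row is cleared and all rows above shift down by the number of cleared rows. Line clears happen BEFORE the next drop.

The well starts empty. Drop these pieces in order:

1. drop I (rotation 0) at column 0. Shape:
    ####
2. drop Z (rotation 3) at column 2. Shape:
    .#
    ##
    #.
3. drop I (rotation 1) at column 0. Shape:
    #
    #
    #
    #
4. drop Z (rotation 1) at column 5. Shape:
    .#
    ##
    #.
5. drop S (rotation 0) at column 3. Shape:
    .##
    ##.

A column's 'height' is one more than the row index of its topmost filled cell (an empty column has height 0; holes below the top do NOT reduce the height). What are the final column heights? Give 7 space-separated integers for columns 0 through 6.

Drop 1: I rot0 at col 0 lands with bottom-row=0; cleared 0 line(s) (total 0); column heights now [1 1 1 1 0 0 0], max=1
Drop 2: Z rot3 at col 2 lands with bottom-row=1; cleared 0 line(s) (total 0); column heights now [1 1 3 4 0 0 0], max=4
Drop 3: I rot1 at col 0 lands with bottom-row=1; cleared 0 line(s) (total 0); column heights now [5 1 3 4 0 0 0], max=5
Drop 4: Z rot1 at col 5 lands with bottom-row=0; cleared 0 line(s) (total 0); column heights now [5 1 3 4 0 2 3], max=5
Drop 5: S rot0 at col 3 lands with bottom-row=4; cleared 0 line(s) (total 0); column heights now [5 1 3 5 6 6 3], max=6

Answer: 5 1 3 5 6 6 3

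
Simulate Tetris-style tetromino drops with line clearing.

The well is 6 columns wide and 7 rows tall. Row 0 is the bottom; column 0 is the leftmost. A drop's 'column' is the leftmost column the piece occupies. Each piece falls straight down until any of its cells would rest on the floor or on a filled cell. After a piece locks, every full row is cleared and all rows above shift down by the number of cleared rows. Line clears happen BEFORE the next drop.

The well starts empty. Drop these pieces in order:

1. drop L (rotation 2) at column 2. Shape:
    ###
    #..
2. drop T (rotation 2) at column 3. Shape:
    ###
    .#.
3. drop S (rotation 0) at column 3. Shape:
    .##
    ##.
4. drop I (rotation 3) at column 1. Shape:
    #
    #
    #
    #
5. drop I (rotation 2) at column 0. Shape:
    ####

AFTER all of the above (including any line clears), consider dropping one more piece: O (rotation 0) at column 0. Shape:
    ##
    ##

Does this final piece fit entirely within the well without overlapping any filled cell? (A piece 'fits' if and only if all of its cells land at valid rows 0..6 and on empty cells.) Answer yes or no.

Answer: yes

Derivation:
Drop 1: L rot2 at col 2 lands with bottom-row=0; cleared 0 line(s) (total 0); column heights now [0 0 2 2 2 0], max=2
Drop 2: T rot2 at col 3 lands with bottom-row=2; cleared 0 line(s) (total 0); column heights now [0 0 2 4 4 4], max=4
Drop 3: S rot0 at col 3 lands with bottom-row=4; cleared 0 line(s) (total 0); column heights now [0 0 2 5 6 6], max=6
Drop 4: I rot3 at col 1 lands with bottom-row=0; cleared 0 line(s) (total 0); column heights now [0 4 2 5 6 6], max=6
Drop 5: I rot2 at col 0 lands with bottom-row=5; cleared 1 line(s) (total 1); column heights now [0 4 2 5 5 4], max=5
Test piece O rot0 at col 0 (width 2): heights before test = [0 4 2 5 5 4]; fits = True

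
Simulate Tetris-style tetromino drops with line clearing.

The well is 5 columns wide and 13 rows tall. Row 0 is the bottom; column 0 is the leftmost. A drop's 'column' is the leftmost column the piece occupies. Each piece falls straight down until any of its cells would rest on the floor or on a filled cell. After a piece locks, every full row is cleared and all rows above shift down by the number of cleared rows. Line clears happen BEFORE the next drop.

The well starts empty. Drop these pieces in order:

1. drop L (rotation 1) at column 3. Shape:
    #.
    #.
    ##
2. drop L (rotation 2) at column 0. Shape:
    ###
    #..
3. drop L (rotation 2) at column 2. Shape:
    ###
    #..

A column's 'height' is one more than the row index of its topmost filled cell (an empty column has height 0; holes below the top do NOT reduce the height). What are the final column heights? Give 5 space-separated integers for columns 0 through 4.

Drop 1: L rot1 at col 3 lands with bottom-row=0; cleared 0 line(s) (total 0); column heights now [0 0 0 3 1], max=3
Drop 2: L rot2 at col 0 lands with bottom-row=0; cleared 0 line(s) (total 0); column heights now [2 2 2 3 1], max=3
Drop 3: L rot2 at col 2 lands with bottom-row=2; cleared 0 line(s) (total 0); column heights now [2 2 4 4 4], max=4

Answer: 2 2 4 4 4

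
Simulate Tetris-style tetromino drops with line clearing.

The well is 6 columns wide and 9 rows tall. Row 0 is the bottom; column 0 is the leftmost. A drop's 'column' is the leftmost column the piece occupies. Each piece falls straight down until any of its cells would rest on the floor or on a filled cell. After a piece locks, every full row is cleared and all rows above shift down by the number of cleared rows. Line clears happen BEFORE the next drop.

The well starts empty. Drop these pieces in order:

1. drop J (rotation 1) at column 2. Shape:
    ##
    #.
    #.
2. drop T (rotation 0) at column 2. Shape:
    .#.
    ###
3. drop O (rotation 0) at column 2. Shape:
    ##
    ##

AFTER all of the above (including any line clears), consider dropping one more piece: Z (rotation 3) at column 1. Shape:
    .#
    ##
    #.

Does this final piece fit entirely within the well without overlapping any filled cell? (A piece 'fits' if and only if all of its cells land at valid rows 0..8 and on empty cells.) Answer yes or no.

Answer: yes

Derivation:
Drop 1: J rot1 at col 2 lands with bottom-row=0; cleared 0 line(s) (total 0); column heights now [0 0 3 3 0 0], max=3
Drop 2: T rot0 at col 2 lands with bottom-row=3; cleared 0 line(s) (total 0); column heights now [0 0 4 5 4 0], max=5
Drop 3: O rot0 at col 2 lands with bottom-row=5; cleared 0 line(s) (total 0); column heights now [0 0 7 7 4 0], max=7
Test piece Z rot3 at col 1 (width 2): heights before test = [0 0 7 7 4 0]; fits = True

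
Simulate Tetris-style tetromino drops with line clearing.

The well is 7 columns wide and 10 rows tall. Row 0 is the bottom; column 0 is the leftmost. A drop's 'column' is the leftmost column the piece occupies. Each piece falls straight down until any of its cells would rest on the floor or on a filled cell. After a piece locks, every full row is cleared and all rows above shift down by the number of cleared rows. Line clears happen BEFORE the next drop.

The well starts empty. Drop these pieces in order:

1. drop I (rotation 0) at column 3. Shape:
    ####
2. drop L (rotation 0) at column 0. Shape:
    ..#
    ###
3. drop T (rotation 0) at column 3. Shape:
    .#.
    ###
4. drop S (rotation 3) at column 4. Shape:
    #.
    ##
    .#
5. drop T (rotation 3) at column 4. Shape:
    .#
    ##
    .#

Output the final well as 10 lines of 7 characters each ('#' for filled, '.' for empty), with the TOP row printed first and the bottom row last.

Drop 1: I rot0 at col 3 lands with bottom-row=0; cleared 0 line(s) (total 0); column heights now [0 0 0 1 1 1 1], max=1
Drop 2: L rot0 at col 0 lands with bottom-row=0; cleared 1 line(s) (total 1); column heights now [0 0 1 0 0 0 0], max=1
Drop 3: T rot0 at col 3 lands with bottom-row=0; cleared 0 line(s) (total 1); column heights now [0 0 1 1 2 1 0], max=2
Drop 4: S rot3 at col 4 lands with bottom-row=1; cleared 0 line(s) (total 1); column heights now [0 0 1 1 4 3 0], max=4
Drop 5: T rot3 at col 4 lands with bottom-row=3; cleared 0 line(s) (total 1); column heights now [0 0 1 1 5 6 0], max=6

Answer: .......
.......
.......
.......
.....#.
....##.
....##.
....##.
....##.
..####.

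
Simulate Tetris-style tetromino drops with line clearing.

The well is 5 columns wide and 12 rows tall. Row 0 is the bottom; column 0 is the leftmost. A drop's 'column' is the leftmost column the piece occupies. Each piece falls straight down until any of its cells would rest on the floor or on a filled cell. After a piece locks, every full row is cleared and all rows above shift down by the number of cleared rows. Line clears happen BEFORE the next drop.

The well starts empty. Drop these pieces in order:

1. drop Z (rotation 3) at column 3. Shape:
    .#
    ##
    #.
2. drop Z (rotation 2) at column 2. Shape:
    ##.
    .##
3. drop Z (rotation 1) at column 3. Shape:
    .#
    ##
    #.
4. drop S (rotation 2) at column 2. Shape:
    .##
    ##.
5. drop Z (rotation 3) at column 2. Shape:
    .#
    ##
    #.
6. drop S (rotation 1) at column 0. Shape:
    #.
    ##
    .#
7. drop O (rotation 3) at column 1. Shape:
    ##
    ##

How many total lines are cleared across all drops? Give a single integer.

Answer: 0

Derivation:
Drop 1: Z rot3 at col 3 lands with bottom-row=0; cleared 0 line(s) (total 0); column heights now [0 0 0 2 3], max=3
Drop 2: Z rot2 at col 2 lands with bottom-row=3; cleared 0 line(s) (total 0); column heights now [0 0 5 5 4], max=5
Drop 3: Z rot1 at col 3 lands with bottom-row=5; cleared 0 line(s) (total 0); column heights now [0 0 5 7 8], max=8
Drop 4: S rot2 at col 2 lands with bottom-row=7; cleared 0 line(s) (total 0); column heights now [0 0 8 9 9], max=9
Drop 5: Z rot3 at col 2 lands with bottom-row=8; cleared 0 line(s) (total 0); column heights now [0 0 10 11 9], max=11
Drop 6: S rot1 at col 0 lands with bottom-row=0; cleared 0 line(s) (total 0); column heights now [3 2 10 11 9], max=11
Drop 7: O rot3 at col 1 lands with bottom-row=10; cleared 0 line(s) (total 0); column heights now [3 12 12 11 9], max=12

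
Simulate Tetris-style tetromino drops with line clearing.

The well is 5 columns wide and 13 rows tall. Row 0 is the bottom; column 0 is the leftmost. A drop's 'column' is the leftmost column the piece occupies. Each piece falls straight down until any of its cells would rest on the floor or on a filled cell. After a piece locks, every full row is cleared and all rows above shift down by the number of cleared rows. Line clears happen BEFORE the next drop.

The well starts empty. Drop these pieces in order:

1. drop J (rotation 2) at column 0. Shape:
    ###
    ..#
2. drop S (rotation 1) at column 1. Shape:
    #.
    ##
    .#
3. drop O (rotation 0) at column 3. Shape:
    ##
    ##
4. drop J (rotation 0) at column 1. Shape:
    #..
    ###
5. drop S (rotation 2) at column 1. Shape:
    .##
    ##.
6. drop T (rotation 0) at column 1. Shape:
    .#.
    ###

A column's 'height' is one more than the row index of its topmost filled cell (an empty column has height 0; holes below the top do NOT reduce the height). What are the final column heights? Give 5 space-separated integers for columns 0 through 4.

Drop 1: J rot2 at col 0 lands with bottom-row=0; cleared 0 line(s) (total 0); column heights now [2 2 2 0 0], max=2
Drop 2: S rot1 at col 1 lands with bottom-row=2; cleared 0 line(s) (total 0); column heights now [2 5 4 0 0], max=5
Drop 3: O rot0 at col 3 lands with bottom-row=0; cleared 1 line(s) (total 1); column heights now [0 4 3 1 1], max=4
Drop 4: J rot0 at col 1 lands with bottom-row=4; cleared 0 line(s) (total 1); column heights now [0 6 5 5 1], max=6
Drop 5: S rot2 at col 1 lands with bottom-row=6; cleared 0 line(s) (total 1); column heights now [0 7 8 8 1], max=8
Drop 6: T rot0 at col 1 lands with bottom-row=8; cleared 0 line(s) (total 1); column heights now [0 9 10 9 1], max=10

Answer: 0 9 10 9 1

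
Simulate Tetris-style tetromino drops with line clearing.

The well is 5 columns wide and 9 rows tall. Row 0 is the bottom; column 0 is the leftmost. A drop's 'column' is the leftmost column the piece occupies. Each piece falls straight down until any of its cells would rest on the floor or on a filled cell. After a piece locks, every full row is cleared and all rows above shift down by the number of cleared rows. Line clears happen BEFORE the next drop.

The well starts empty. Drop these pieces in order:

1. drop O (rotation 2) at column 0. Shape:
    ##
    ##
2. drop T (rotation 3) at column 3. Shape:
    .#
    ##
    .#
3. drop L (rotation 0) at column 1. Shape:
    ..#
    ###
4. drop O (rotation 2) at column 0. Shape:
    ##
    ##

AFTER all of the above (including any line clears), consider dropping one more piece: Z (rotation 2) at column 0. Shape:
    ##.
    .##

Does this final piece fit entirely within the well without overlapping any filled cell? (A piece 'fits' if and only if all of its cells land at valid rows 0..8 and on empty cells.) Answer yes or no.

Drop 1: O rot2 at col 0 lands with bottom-row=0; cleared 0 line(s) (total 0); column heights now [2 2 0 0 0], max=2
Drop 2: T rot3 at col 3 lands with bottom-row=0; cleared 0 line(s) (total 0); column heights now [2 2 0 2 3], max=3
Drop 3: L rot0 at col 1 lands with bottom-row=2; cleared 0 line(s) (total 0); column heights now [2 3 3 4 3], max=4
Drop 4: O rot2 at col 0 lands with bottom-row=3; cleared 0 line(s) (total 0); column heights now [5 5 3 4 3], max=5
Test piece Z rot2 at col 0 (width 3): heights before test = [5 5 3 4 3]; fits = True

Answer: yes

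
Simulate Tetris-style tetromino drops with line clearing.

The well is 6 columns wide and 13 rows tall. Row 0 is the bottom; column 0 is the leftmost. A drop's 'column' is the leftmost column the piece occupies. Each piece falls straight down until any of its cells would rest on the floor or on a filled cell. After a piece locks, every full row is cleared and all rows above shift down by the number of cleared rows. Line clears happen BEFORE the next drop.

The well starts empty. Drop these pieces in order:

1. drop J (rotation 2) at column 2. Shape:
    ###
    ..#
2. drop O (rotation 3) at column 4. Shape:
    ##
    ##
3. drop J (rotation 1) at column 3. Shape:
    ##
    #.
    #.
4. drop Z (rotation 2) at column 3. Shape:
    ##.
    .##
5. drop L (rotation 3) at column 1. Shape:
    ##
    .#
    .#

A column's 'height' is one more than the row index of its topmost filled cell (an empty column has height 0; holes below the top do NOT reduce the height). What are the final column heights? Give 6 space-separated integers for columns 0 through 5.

Answer: 0 5 5 7 7 6

Derivation:
Drop 1: J rot2 at col 2 lands with bottom-row=0; cleared 0 line(s) (total 0); column heights now [0 0 2 2 2 0], max=2
Drop 2: O rot3 at col 4 lands with bottom-row=2; cleared 0 line(s) (total 0); column heights now [0 0 2 2 4 4], max=4
Drop 3: J rot1 at col 3 lands with bottom-row=2; cleared 0 line(s) (total 0); column heights now [0 0 2 5 5 4], max=5
Drop 4: Z rot2 at col 3 lands with bottom-row=5; cleared 0 line(s) (total 0); column heights now [0 0 2 7 7 6], max=7
Drop 5: L rot3 at col 1 lands with bottom-row=2; cleared 0 line(s) (total 0); column heights now [0 5 5 7 7 6], max=7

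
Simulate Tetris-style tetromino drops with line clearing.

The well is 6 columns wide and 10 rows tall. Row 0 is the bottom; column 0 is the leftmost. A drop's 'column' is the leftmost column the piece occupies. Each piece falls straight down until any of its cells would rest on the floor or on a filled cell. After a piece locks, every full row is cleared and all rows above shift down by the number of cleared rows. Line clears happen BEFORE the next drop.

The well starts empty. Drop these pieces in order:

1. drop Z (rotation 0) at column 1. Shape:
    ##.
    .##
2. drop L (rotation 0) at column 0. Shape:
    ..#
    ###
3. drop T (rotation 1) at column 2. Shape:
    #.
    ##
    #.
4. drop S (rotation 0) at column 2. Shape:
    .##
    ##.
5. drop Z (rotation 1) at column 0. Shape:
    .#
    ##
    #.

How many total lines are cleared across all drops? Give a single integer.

Drop 1: Z rot0 at col 1 lands with bottom-row=0; cleared 0 line(s) (total 0); column heights now [0 2 2 1 0 0], max=2
Drop 2: L rot0 at col 0 lands with bottom-row=2; cleared 0 line(s) (total 0); column heights now [3 3 4 1 0 0], max=4
Drop 3: T rot1 at col 2 lands with bottom-row=4; cleared 0 line(s) (total 0); column heights now [3 3 7 6 0 0], max=7
Drop 4: S rot0 at col 2 lands with bottom-row=7; cleared 0 line(s) (total 0); column heights now [3 3 8 9 9 0], max=9
Drop 5: Z rot1 at col 0 lands with bottom-row=3; cleared 0 line(s) (total 0); column heights now [5 6 8 9 9 0], max=9

Answer: 0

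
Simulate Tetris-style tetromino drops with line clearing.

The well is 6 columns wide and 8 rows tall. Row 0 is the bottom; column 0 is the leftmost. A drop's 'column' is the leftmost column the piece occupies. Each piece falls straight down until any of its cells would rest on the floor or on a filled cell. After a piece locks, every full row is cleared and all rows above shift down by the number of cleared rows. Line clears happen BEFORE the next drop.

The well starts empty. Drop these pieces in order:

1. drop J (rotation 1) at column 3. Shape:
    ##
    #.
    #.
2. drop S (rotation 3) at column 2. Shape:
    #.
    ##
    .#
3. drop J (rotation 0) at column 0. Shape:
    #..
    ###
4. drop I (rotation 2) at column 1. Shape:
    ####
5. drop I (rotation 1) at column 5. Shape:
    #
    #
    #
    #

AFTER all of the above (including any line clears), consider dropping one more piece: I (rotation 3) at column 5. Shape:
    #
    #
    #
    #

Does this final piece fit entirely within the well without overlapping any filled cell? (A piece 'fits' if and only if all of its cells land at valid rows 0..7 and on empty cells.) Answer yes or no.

Answer: yes

Derivation:
Drop 1: J rot1 at col 3 lands with bottom-row=0; cleared 0 line(s) (total 0); column heights now [0 0 0 3 3 0], max=3
Drop 2: S rot3 at col 2 lands with bottom-row=3; cleared 0 line(s) (total 0); column heights now [0 0 6 5 3 0], max=6
Drop 3: J rot0 at col 0 lands with bottom-row=6; cleared 0 line(s) (total 0); column heights now [8 7 7 5 3 0], max=8
Drop 4: I rot2 at col 1 lands with bottom-row=7; cleared 0 line(s) (total 0); column heights now [8 8 8 8 8 0], max=8
Drop 5: I rot1 at col 5 lands with bottom-row=0; cleared 0 line(s) (total 0); column heights now [8 8 8 8 8 4], max=8
Test piece I rot3 at col 5 (width 1): heights before test = [8 8 8 8 8 4]; fits = True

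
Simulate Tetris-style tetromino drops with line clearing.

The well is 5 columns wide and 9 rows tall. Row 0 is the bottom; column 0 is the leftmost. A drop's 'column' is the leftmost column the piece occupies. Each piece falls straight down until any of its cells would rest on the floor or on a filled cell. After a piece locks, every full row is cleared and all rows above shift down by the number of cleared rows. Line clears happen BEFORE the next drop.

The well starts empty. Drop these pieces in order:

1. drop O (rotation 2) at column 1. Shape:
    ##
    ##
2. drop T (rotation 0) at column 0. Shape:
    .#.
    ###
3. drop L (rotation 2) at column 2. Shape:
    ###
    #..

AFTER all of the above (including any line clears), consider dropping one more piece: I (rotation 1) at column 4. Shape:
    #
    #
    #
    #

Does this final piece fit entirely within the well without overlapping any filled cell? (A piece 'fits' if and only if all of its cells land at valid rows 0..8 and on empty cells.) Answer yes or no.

Drop 1: O rot2 at col 1 lands with bottom-row=0; cleared 0 line(s) (total 0); column heights now [0 2 2 0 0], max=2
Drop 2: T rot0 at col 0 lands with bottom-row=2; cleared 0 line(s) (total 0); column heights now [3 4 3 0 0], max=4
Drop 3: L rot2 at col 2 lands with bottom-row=3; cleared 0 line(s) (total 0); column heights now [3 4 5 5 5], max=5
Test piece I rot1 at col 4 (width 1): heights before test = [3 4 5 5 5]; fits = True

Answer: yes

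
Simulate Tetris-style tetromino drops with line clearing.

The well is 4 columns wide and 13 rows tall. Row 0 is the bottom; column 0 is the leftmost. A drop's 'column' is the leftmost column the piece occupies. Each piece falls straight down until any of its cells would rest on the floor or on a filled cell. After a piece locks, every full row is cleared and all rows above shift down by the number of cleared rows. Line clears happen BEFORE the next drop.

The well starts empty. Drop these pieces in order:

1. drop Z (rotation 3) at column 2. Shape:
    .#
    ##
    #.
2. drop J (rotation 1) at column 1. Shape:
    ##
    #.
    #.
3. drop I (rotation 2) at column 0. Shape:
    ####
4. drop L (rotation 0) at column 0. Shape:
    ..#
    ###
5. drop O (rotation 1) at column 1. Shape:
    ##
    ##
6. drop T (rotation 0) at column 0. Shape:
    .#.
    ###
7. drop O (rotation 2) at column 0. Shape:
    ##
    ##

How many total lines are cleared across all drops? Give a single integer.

Drop 1: Z rot3 at col 2 lands with bottom-row=0; cleared 0 line(s) (total 0); column heights now [0 0 2 3], max=3
Drop 2: J rot1 at col 1 lands with bottom-row=0; cleared 0 line(s) (total 0); column heights now [0 3 3 3], max=3
Drop 3: I rot2 at col 0 lands with bottom-row=3; cleared 1 line(s) (total 1); column heights now [0 3 3 3], max=3
Drop 4: L rot0 at col 0 lands with bottom-row=3; cleared 0 line(s) (total 1); column heights now [4 4 5 3], max=5
Drop 5: O rot1 at col 1 lands with bottom-row=5; cleared 0 line(s) (total 1); column heights now [4 7 7 3], max=7
Drop 6: T rot0 at col 0 lands with bottom-row=7; cleared 0 line(s) (total 1); column heights now [8 9 8 3], max=9
Drop 7: O rot2 at col 0 lands with bottom-row=9; cleared 0 line(s) (total 1); column heights now [11 11 8 3], max=11

Answer: 1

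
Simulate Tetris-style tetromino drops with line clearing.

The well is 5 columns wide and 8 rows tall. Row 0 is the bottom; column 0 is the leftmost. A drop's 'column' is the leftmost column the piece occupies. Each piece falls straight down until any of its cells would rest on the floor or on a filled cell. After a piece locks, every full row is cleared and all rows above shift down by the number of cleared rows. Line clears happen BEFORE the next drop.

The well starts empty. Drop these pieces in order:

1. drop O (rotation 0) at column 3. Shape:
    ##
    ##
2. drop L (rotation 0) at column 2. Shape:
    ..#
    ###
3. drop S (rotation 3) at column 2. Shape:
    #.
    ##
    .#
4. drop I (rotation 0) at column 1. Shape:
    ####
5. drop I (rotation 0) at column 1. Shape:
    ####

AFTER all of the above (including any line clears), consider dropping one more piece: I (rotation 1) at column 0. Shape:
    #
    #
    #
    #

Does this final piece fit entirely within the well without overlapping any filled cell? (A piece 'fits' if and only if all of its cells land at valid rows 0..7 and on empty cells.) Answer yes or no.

Drop 1: O rot0 at col 3 lands with bottom-row=0; cleared 0 line(s) (total 0); column heights now [0 0 0 2 2], max=2
Drop 2: L rot0 at col 2 lands with bottom-row=2; cleared 0 line(s) (total 0); column heights now [0 0 3 3 4], max=4
Drop 3: S rot3 at col 2 lands with bottom-row=3; cleared 0 line(s) (total 0); column heights now [0 0 6 5 4], max=6
Drop 4: I rot0 at col 1 lands with bottom-row=6; cleared 0 line(s) (total 0); column heights now [0 7 7 7 7], max=7
Drop 5: I rot0 at col 1 lands with bottom-row=7; cleared 0 line(s) (total 0); column heights now [0 8 8 8 8], max=8
Test piece I rot1 at col 0 (width 1): heights before test = [0 8 8 8 8]; fits = True

Answer: yes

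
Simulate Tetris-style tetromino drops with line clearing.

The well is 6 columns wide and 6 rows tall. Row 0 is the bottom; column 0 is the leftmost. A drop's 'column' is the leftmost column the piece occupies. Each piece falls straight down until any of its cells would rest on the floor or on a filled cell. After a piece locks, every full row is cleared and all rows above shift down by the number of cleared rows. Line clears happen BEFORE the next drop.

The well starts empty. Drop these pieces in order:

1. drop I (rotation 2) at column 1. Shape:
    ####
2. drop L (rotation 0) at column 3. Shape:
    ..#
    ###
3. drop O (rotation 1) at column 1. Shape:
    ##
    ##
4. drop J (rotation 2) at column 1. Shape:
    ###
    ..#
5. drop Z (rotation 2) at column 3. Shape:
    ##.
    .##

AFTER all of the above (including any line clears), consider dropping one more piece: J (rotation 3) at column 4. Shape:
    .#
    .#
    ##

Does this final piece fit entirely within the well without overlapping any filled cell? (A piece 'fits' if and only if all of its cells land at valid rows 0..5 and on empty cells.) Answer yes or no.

Drop 1: I rot2 at col 1 lands with bottom-row=0; cleared 0 line(s) (total 0); column heights now [0 1 1 1 1 0], max=1
Drop 2: L rot0 at col 3 lands with bottom-row=1; cleared 0 line(s) (total 0); column heights now [0 1 1 2 2 3], max=3
Drop 3: O rot1 at col 1 lands with bottom-row=1; cleared 0 line(s) (total 0); column heights now [0 3 3 2 2 3], max=3
Drop 4: J rot2 at col 1 lands with bottom-row=2; cleared 0 line(s) (total 0); column heights now [0 4 4 4 2 3], max=4
Drop 5: Z rot2 at col 3 lands with bottom-row=3; cleared 0 line(s) (total 0); column heights now [0 4 4 5 5 4], max=5
Test piece J rot3 at col 4 (width 2): heights before test = [0 4 4 5 5 4]; fits = False

Answer: no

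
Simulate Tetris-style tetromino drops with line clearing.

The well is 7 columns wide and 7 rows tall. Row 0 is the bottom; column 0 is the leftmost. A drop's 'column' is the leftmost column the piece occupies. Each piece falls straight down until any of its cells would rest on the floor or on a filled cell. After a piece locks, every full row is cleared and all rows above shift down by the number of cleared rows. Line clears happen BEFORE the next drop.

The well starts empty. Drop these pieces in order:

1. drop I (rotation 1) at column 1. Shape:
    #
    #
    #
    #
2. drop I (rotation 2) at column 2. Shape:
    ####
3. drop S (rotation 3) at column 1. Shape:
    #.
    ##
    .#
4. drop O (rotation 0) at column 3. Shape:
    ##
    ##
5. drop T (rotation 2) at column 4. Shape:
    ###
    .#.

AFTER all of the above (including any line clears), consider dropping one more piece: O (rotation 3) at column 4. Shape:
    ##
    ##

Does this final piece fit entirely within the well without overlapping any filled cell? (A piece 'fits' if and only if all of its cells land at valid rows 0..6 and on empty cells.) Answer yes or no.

Answer: yes

Derivation:
Drop 1: I rot1 at col 1 lands with bottom-row=0; cleared 0 line(s) (total 0); column heights now [0 4 0 0 0 0 0], max=4
Drop 2: I rot2 at col 2 lands with bottom-row=0; cleared 0 line(s) (total 0); column heights now [0 4 1 1 1 1 0], max=4
Drop 3: S rot3 at col 1 lands with bottom-row=3; cleared 0 line(s) (total 0); column heights now [0 6 5 1 1 1 0], max=6
Drop 4: O rot0 at col 3 lands with bottom-row=1; cleared 0 line(s) (total 0); column heights now [0 6 5 3 3 1 0], max=6
Drop 5: T rot2 at col 4 lands with bottom-row=2; cleared 0 line(s) (total 0); column heights now [0 6 5 3 4 4 4], max=6
Test piece O rot3 at col 4 (width 2): heights before test = [0 6 5 3 4 4 4]; fits = True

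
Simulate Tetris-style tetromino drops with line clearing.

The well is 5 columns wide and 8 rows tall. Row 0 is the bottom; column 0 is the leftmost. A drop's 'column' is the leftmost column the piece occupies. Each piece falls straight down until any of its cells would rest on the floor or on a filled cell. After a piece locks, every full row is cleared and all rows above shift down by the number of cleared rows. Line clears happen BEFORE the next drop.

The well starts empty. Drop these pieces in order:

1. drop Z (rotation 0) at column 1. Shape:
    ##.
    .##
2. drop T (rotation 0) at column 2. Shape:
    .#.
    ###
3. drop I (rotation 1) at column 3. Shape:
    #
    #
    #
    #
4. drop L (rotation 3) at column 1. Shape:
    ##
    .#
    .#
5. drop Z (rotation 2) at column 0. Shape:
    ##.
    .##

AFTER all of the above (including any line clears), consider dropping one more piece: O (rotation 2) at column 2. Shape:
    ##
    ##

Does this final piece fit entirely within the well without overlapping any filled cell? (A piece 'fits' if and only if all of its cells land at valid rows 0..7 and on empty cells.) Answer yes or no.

Answer: no

Derivation:
Drop 1: Z rot0 at col 1 lands with bottom-row=0; cleared 0 line(s) (total 0); column heights now [0 2 2 1 0], max=2
Drop 2: T rot0 at col 2 lands with bottom-row=2; cleared 0 line(s) (total 0); column heights now [0 2 3 4 3], max=4
Drop 3: I rot1 at col 3 lands with bottom-row=4; cleared 0 line(s) (total 0); column heights now [0 2 3 8 3], max=8
Drop 4: L rot3 at col 1 lands with bottom-row=3; cleared 0 line(s) (total 0); column heights now [0 6 6 8 3], max=8
Drop 5: Z rot2 at col 0 lands with bottom-row=6; cleared 0 line(s) (total 0); column heights now [8 8 7 8 3], max=8
Test piece O rot2 at col 2 (width 2): heights before test = [8 8 7 8 3]; fits = False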